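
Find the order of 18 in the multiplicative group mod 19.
2

19 is prime, so ord(18) divides φ(19) = 18.
Divisors of 18: 1, 2, 3, 6, 9, 18.
Repeated squaring: 18^1 ≡ 18, 18^2 ≡ 1, 18^4 ≡ 1, 18^8 ≡ 1, 18^16 ≡ 1 (mod 19).
Test 18^d mod 19 for each divisor d in increasing order:
18^1 ≡ 18
18^2 ≡ 1  ← first divisor giving 1
The order is 2.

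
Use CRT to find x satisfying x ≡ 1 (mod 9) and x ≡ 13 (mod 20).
73

Using Chinese Remainder Theorem:
M = 9 × 20 = 180
M1 = 20, M2 = 9
y1 = 20^(-1) mod 9 = 5
y2 = 9^(-1) mod 20 = 9
x = (1×20×5 + 13×9×9) mod 180 = 73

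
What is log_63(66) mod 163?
73

Baby-step giant-step with step n = ⌈√163⌉ = 13.
Baby steps 63^j mod 163 (j:value) for j=0..12: 0:1, 1:63, 2:57, 3:5, 4:152, 5:122, 6:25, 7:108, 8:121, 9:125, 10:51, 11:116, 12:136.
Giant-step multiplier: 63^(-13) ≡ 63^(162-13) = 63^149 ≡ 101 (mod 163).
Giant steps γ_i = 66·101^i mod 163: γ_0=66, γ_1=146, γ_2=76, γ_3=15, γ_4=48, γ_5=121 (in table at j=8).
x = i·n + j = 5·13 + 8 = 73.
Check: 63^73 ≡ 66 (mod 163).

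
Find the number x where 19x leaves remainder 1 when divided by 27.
10

gcd(19, 27) = 1, so the inverse exists.
Extended Euclidean algorithm on (27, 19):
27 = 1 × 19 + 8  ⟹  8 = (1)·27 + (-1)·19
19 = 2 × 8 + 3  ⟹  3 = (-2)·27 + (3)·19
8 = 2 × 3 + 2  ⟹  2 = (5)·27 + (-7)·19
3 = 1 × 2 + 1  ⟹  1 = (-7)·27 + (10)·19
So (10)·19 ≡ 1 (mod 27), i.e. 19^(-1) ≡ 10 (mod 27).
Check: 19 × 10 = 190 ≡ 1 (mod 27)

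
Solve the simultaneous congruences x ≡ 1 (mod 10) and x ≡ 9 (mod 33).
141

Using Chinese Remainder Theorem:
M = 10 × 33 = 330
M1 = 33, M2 = 10
y1 = 33^(-1) mod 10 = 7
y2 = 10^(-1) mod 33 = 10
x = (1×33×7 + 9×10×10) mod 330 = 141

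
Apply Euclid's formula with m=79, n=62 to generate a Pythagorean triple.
(2397, 9796, 10085)

Euclid's formula: a = m² - n², b = 2mn, c = m² + n²
m = 79, n = 62
a = 79² - 62² = 6241 - 3844 = 2397
b = 2 × 79 × 62 = 9796
c = 79² + 62² = 6241 + 3844 = 10085
Verification: 2397² + 9796² = 5745609 + 95961616 = 101707225 = 10085² ✓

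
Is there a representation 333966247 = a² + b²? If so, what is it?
Not possible

Factorization: 333966247 = 97 × 151^3
By Fermat: n is sum of two squares iff every prime p ≡ 3 (mod 4) appears to even power.
Prime(s) ≡ 3 (mod 4) with odd exponent: [(151, 3)]
Therefore 333966247 cannot be expressed as a² + b².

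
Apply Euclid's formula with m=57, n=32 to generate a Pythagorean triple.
(2225, 3648, 4273)

Euclid's formula: a = m² - n², b = 2mn, c = m² + n²
m = 57, n = 32
a = 57² - 32² = 3249 - 1024 = 2225
b = 2 × 57 × 32 = 3648
c = 57² + 32² = 3249 + 1024 = 4273
Verification: 2225² + 3648² = 4950625 + 13307904 = 18258529 = 4273² ✓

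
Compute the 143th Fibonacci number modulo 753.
235

Matrix identity: Q^n = [[F_(n+1), F_n], [F_n, F_(n-1)]] with Q = [[1,1],[1,0]].
n = 143 = 10001111₂. Square-and-multiply, entries mod 753:
Q^1 = [[1,1],[1,0]]
Q^2 = (Q^1)² = [[2,1],[1,1]]
Q^4 = (Q^2)² = [[5,3],[3,2]]
Q^8 = (Q^4)² = [[34,21],[21,13]]
Q^17 = (Q^8)²·Q = [[325,91],[91,234]]
Q^35 = (Q^17)²·Q = [[621,203],[203,418]]
Q^71 = (Q^35)²·Q = [[729,652],[652,77]]
Q^143 = (Q^71)²·Q = [[153,235],[235,671]]
F_143 mod 753 = Q^143[0][1] = 235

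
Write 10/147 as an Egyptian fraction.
1/15 + 1/735

Greedy algorithm:
10/147: ceiling(147/10) = 15, use 1/15
1/735: ceiling(735/1) = 735, use 1/735
Result: 10/147 = 1/15 + 1/735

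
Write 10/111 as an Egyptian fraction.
1/12 + 1/148

Greedy algorithm:
10/111: ceiling(111/10) = 12, use 1/12
1/148: ceiling(148/1) = 148, use 1/148
Result: 10/111 = 1/12 + 1/148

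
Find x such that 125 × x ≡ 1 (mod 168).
125

gcd(125, 168) = 1, so the inverse exists.
Extended Euclidean algorithm on (168, 125):
168 = 1 × 125 + 43  ⟹  43 = (1)·168 + (-1)·125
125 = 2 × 43 + 39  ⟹  39 = (-2)·168 + (3)·125
43 = 1 × 39 + 4  ⟹  4 = (3)·168 + (-4)·125
39 = 9 × 4 + 3  ⟹  3 = (-29)·168 + (39)·125
4 = 1 × 3 + 1  ⟹  1 = (32)·168 + (-43)·125
So (-43)·125 ≡ 1 (mod 168), i.e. 125^(-1) ≡ -43 ≡ 125 (mod 168).
Check: 125 × 125 = 15625 ≡ 1 (mod 168)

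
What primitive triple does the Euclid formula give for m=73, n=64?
(1233, 9344, 9425)

Euclid's formula: a = m² - n², b = 2mn, c = m² + n²
m = 73, n = 64
a = 73² - 64² = 5329 - 4096 = 1233
b = 2 × 73 × 64 = 9344
c = 73² + 64² = 5329 + 4096 = 9425
Verification: 1233² + 9344² = 1520289 + 87310336 = 88830625 = 9425² ✓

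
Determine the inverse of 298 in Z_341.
111

gcd(298, 341) = 1, so the inverse exists.
Extended Euclidean algorithm on (341, 298):
341 = 1 × 298 + 43  ⟹  43 = (1)·341 + (-1)·298
298 = 6 × 43 + 40  ⟹  40 = (-6)·341 + (7)·298
43 = 1 × 40 + 3  ⟹  3 = (7)·341 + (-8)·298
40 = 13 × 3 + 1  ⟹  1 = (-97)·341 + (111)·298
So (111)·298 ≡ 1 (mod 341), i.e. 298^(-1) ≡ 111 (mod 341).
Check: 298 × 111 = 33078 ≡ 1 (mod 341)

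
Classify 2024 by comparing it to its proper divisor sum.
abundant

Proper divisors of 2024: sum = 1 + 2 + 4 + 8 + 11 + 22 + 23 + 44 + 46 + 88 + 92 + 184 + 253 + 506 + 1012 = 2296
Since 2296 > 2024, 2024 is abundant.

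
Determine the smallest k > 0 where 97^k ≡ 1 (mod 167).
83

167 is prime, so ord(97) divides φ(167) = 166.
Divisors of 166: 1, 2, 83, 166.
Repeated squaring: 97^1 ≡ 97, 97^2 ≡ 57, 97^4 ≡ 76, 97^8 ≡ 98, 97^16 ≡ 85, 97^32 ≡ 44, 97^64 ≡ 99, 97^128 ≡ 115 (mod 167).
Test 97^d mod 167 for each divisor d in increasing order:
97^1 ≡ 97
97^2 ≡ 57
97^83 = 97^64·97^16·97^2·97^1 ≡ 1  ← first divisor giving 1
The order is 83.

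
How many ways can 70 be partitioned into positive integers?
4087968

p(n) counts ways to write n as a sum of positive integers (order ignored).
Euler's pentagonal recurrence: p(k) = p(k-1) + p(k-2) - p(k-5) - p(k-7) + p(k-12) + p(k-15) - ... (offsets j(3j∓1)/2, signs ++--, p(0)=1, p(<0)=0).
DP table for k = 0..69: p(0)=1, p(1)=1, p(2)=2, p(3)=3, p(4)=5, p(5)=7, p(6)=11, p(7)=15, p(8)=22, p(9)=30, p(10)=42, p(11)=56, p(12)=77, p(13)=101, p(14)=135, p(15)=176, p(16)=231, p(17)=297, p(18)=385, p(19)=490, p(20)=627, p(21)=792, p(22)=1002, p(23)=1255, p(24)=1575, p(25)=1958, p(26)=2436, p(27)=3010, p(28)=3718, p(29)=4565, p(30)=5604, p(31)=6842, p(32)=8349, p(33)=10143, p(34)=12310, p(35)=14883, p(36)=17977, p(37)=21637, p(38)=26015, p(39)=31185, p(40)=37338, p(41)=44583, p(42)=53174, p(43)=63261, p(44)=75175, p(45)=89134, p(46)=105558, p(47)=124754, p(48)=147273, p(49)=173525, p(50)=204226, p(51)=239943, p(52)=281589, p(53)=329931, p(54)=386155, p(55)=451276, p(56)=526823, p(57)=614154, p(58)=715220, p(59)=831820, p(60)=966467, p(61)=1121505, p(62)=1300156, p(63)=1505499, p(64)=1741630, p(65)=2012558, p(66)=2323520, p(67)=2679689, p(68)=3087735, p(69)=3554345.
Final step: p(70) = p(69) + p(68) - p(65) - p(63) + p(58) + p(55) - p(48) - p(44) + p(35) + p(30) - p(19) - p(13) + p(0)
= 3554345 + 3087735 - 2012558 - 1505499 + 715220 + 451276 - 147273 - 75175 + 14883 + 5604 - 490 - 101 + 1
= 4087968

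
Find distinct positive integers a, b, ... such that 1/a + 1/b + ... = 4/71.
1/18 + 1/1278

Greedy algorithm:
4/71: ceiling(71/4) = 18, use 1/18
1/1278: ceiling(1278/1) = 1278, use 1/1278
Result: 4/71 = 1/18 + 1/1278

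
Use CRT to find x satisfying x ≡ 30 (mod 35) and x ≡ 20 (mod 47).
1430

Using Chinese Remainder Theorem:
M = 35 × 47 = 1645
M1 = 47, M2 = 35
y1 = 47^(-1) mod 35 = 3
y2 = 35^(-1) mod 47 = 43
x = (30×47×3 + 20×35×43) mod 1645 = 1430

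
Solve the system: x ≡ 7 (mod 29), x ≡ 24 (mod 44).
1080

Using Chinese Remainder Theorem:
M = 29 × 44 = 1276
M1 = 44, M2 = 29
y1 = 44^(-1) mod 29 = 2
y2 = 29^(-1) mod 44 = 41
x = (7×44×2 + 24×29×41) mod 1276 = 1080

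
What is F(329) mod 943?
772

Matrix identity: Q^n = [[F_(n+1), F_n], [F_n, F_(n-1)]] with Q = [[1,1],[1,0]].
n = 329 = 101001001₂. Square-and-multiply, entries mod 943:
Q^1 = [[1,1],[1,0]]
Q^2 = (Q^1)² = [[2,1],[1,1]]
Q^5 = (Q^2)²·Q = [[8,5],[5,3]]
Q^10 = (Q^5)² = [[89,55],[55,34]]
Q^20 = (Q^10)² = [[573,164],[164,409]]
Q^41 = (Q^20)²·Q = [[452,657],[657,738]]
Q^82 = (Q^41)² = [[371,83],[83,288]]
Q^164 = (Q^82)² = [[251,3],[3,248]]
Q^329 = (Q^164)²·Q = [[383,772],[772,554]]
F_329 mod 943 = Q^329[0][1] = 772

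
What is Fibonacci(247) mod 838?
623

Matrix identity: Q^n = [[F_(n+1), F_n], [F_n, F_(n-1)]] with Q = [[1,1],[1,0]].
n = 247 = 11110111₂. Square-and-multiply, entries mod 838:
Q^1 = [[1,1],[1,0]]
Q^3 = (Q^1)²·Q = [[3,2],[2,1]]
Q^7 = (Q^3)²·Q = [[21,13],[13,8]]
Q^15 = (Q^7)²·Q = [[149,610],[610,377]]
Q^30 = (Q^15)² = [[441,744],[744,535]]
Q^61 = (Q^30)²·Q = [[119,521],[521,436]]
Q^123 = (Q^61)²·Q = [[727,682],[682,45]]
Q^247 = (Q^123)²·Q = [[25,623],[623,240]]
F_247 mod 838 = Q^247[0][1] = 623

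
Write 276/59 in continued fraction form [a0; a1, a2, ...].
[4; 1, 2, 9, 2]

Euclidean algorithm steps:
276 = 4 × 59 + 40
59 = 1 × 40 + 19
40 = 2 × 19 + 2
19 = 9 × 2 + 1
2 = 2 × 1 + 0
Continued fraction: [4; 1, 2, 9, 2]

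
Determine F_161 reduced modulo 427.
155

Matrix identity: Q^n = [[F_(n+1), F_n], [F_n, F_(n-1)]] with Q = [[1,1],[1,0]].
n = 161 = 10100001₂. Square-and-multiply, entries mod 427:
Q^1 = [[1,1],[1,0]]
Q^2 = (Q^1)² = [[2,1],[1,1]]
Q^5 = (Q^2)²·Q = [[8,5],[5,3]]
Q^10 = (Q^5)² = [[89,55],[55,34]]
Q^20 = (Q^10)² = [[271,360],[360,338]]
Q^40 = (Q^20)² = [[216,189],[189,27]]
Q^80 = (Q^40)² = [[393,238],[238,155]]
Q^161 = (Q^80)²·Q = [[344,155],[155,189]]
F_161 mod 427 = Q^161[0][1] = 155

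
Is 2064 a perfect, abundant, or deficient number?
abundant

Proper divisors of 2064: sum = 1 + 2 + 3 + 4 + 6 + 8 + 12 + 16 + ... + 344 + 516 + 688 + 1032 (19 divisors) = 3392
Since 3392 > 2064, 2064 is abundant.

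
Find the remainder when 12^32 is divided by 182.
144

Repeated squaring. Binary of 32 = 100000.
12^1 ≡ 12 (mod 182); 12^2 ≡ 144 (mod 182); 12^4 ≡ 170 (mod 182); 12^8 ≡ 144 (mod 182); 12^16 ≡ 170 (mod 182); 12^32 ≡ 144 (mod 182)
12^32 = 12^32 ≡ 144 (mod 182)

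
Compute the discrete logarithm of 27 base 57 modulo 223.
9

Baby-step giant-step with step n = ⌈√223⌉ = 15.
Baby steps 57^j mod 223 (j:value) for j=0..14: 0:1, 1:57, 2:127, 3:103, 4:73, 5:147, 6:128, 7:160, 8:200, 9:27, 10:201, 11:84, 12:105, 13:187, 14:178.
h = 27 is already in the table at j=9, so x = 9.
Check: 57^9 ≡ 27 (mod 223).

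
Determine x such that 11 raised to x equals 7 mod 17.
13

Baby-step giant-step with step n = ⌈√17⌉ = 5.
Baby steps 11^j mod 17 (j:value) for j=0..4: 0:1, 1:11, 2:2, 3:5, 4:4.
Giant-step multiplier: 11^(-5) ≡ 11^(16-5) = 11^11 ≡ 12 (mod 17).
Giant steps γ_i = 7·12^i mod 17: γ_0=7, γ_1=16, γ_2=5 (in table at j=3).
x = i·n + j = 2·5 + 3 = 13.
Check: 11^13 ≡ 7 (mod 17).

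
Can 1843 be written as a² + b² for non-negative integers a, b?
Not possible

Factorization: 1843 = 19 × 97
By Fermat: n is sum of two squares iff every prime p ≡ 3 (mod 4) appears to even power.
Prime(s) ≡ 3 (mod 4) with odd exponent: [(19, 1)]
Therefore 1843 cannot be expressed as a² + b².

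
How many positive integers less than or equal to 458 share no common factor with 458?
228

458 = 2 × 229
φ(n) = n × ∏(1 - 1/p) for each prime p dividing n
φ(458) = 458 × (1 - 1/2) × (1 - 1/229) = 228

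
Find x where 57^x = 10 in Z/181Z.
47

Baby-step giant-step with step n = ⌈√181⌉ = 14.
Baby steps 57^j mod 181 (j:value) for j=0..13: 0:1, 1:57, 2:172, 3:30, 4:81, 5:92, 6:176, 7:77, 8:45, 9:31, 10:138, 11:83, 12:25, 13:158.
Giant-step multiplier: 57^(-14) ≡ 57^(180-14) = 57^166 ≡ 37 (mod 181).
Giant steps γ_i = 10·37^i mod 181: γ_0=10, γ_1=8, γ_2=115, γ_3=92 (in table at j=5).
x = i·n + j = 3·14 + 5 = 47.
Check: 57^47 ≡ 10 (mod 181).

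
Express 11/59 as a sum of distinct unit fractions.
1/6 + 1/51 + 1/6018

Greedy algorithm:
11/59: ceiling(59/11) = 6, use 1/6
7/354: ceiling(354/7) = 51, use 1/51
1/6018: ceiling(6018/1) = 6018, use 1/6018
Result: 11/59 = 1/6 + 1/51 + 1/6018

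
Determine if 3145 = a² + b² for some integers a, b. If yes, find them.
3² + 56² (a=3, b=56)

Factorization: 3145 = 5 × 17 × 37
By Fermat: n is sum of two squares iff every prime p ≡ 3 (mod 4) appears to even power.
All primes ≡ 3 (mod 4) appear to even power.
Search a = 0, 1, 2, … for 3145 - a² a perfect square: first hit at a = 3: 3145 - 9 = 3136 = 56².
3145 = 3² + 56² = 9 + 3136 ✓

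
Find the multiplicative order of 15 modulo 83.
82

83 is prime, so ord(15) divides φ(83) = 82.
Divisors of 82: 1, 2, 41, 82.
Repeated squaring: 15^1 ≡ 15, 15^2 ≡ 59, 15^4 ≡ 78, 15^8 ≡ 25, 15^16 ≡ 44, 15^32 ≡ 27, 15^64 ≡ 65 (mod 83).
Test 15^d mod 83 for each divisor d in increasing order:
15^1 ≡ 15
15^2 ≡ 59
15^41 = 15^32·15^8·15^1 ≡ 82
15^82 = 15^64·15^16·15^2 ≡ 1  ← first divisor giving 1
The order is 82.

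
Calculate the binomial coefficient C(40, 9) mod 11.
0

Using Lucas' theorem:
Write n=40 and k=9 in base 11:
n in base 11: [3, 7]
k in base 11: [0, 9]
C(40,9) mod 11 = ∏ C(n_i, k_i) mod 11
Digit binomials (mod 11): C(3,0) = 1; C(7,9) = 0 (k_i > n_i)
Product: 1 × 0 = 0 ≡ 0 (mod 11)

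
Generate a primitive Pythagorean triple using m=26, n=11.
(555, 572, 797)

Euclid's formula: a = m² - n², b = 2mn, c = m² + n²
m = 26, n = 11
a = 26² - 11² = 676 - 121 = 555
b = 2 × 26 × 11 = 572
c = 26² + 11² = 676 + 121 = 797
Verification: 555² + 572² = 308025 + 327184 = 635209 = 797² ✓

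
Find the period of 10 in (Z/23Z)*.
22

23 is prime, so ord(10) divides φ(23) = 22.
Divisors of 22: 1, 2, 11, 22.
Repeated squaring: 10^1 ≡ 10, 10^2 ≡ 8, 10^4 ≡ 18, 10^8 ≡ 2, 10^16 ≡ 4 (mod 23).
Test 10^d mod 23 for each divisor d in increasing order:
10^1 ≡ 10
10^2 ≡ 8
10^11 = 10^8·10^2·10^1 ≡ 22
10^22 = 10^16·10^4·10^2 ≡ 1  ← first divisor giving 1
The order is 22.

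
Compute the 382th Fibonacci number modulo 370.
1

Matrix identity: Q^n = [[F_(n+1), F_n], [F_n, F_(n-1)]] with Q = [[1,1],[1,0]].
n = 382 = 101111110₂. Square-and-multiply, entries mod 370:
Q^1 = [[1,1],[1,0]]
Q^2 = (Q^1)² = [[2,1],[1,1]]
Q^5 = (Q^2)²·Q = [[8,5],[5,3]]
Q^11 = (Q^5)²·Q = [[144,89],[89,55]]
Q^23 = (Q^11)²·Q = [[118,167],[167,321]]
Q^47 = (Q^23)²·Q = [[56,3],[3,53]]
Q^95 = (Q^47)²·Q = [[142,185],[185,327]]
Q^191 = (Q^95)²·Q = [[184,369],[369,185]]
Q^382 = (Q^191)² = [[187,1],[1,186]]
F_382 mod 370 = Q^382[0][1] = 1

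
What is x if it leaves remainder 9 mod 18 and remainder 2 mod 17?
189

Using Chinese Remainder Theorem:
M = 18 × 17 = 306
M1 = 17, M2 = 18
y1 = 17^(-1) mod 18 = 17
y2 = 18^(-1) mod 17 = 1
x = (9×17×17 + 2×18×1) mod 306 = 189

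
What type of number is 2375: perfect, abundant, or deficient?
deficient

Proper divisors of 2375: sum = 1 + 5 + 19 + 25 + 95 + 125 + 475 = 745
Since 745 < 2375, 2375 is deficient.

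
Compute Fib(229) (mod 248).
89

Matrix identity: Q^n = [[F_(n+1), F_n], [F_n, F_(n-1)]] with Q = [[1,1],[1,0]].
n = 229 = 11100101₂. Square-and-multiply, entries mod 248:
Q^1 = [[1,1],[1,0]]
Q^3 = (Q^1)²·Q = [[3,2],[2,1]]
Q^7 = (Q^3)²·Q = [[21,13],[13,8]]
Q^14 = (Q^7)² = [[114,129],[129,233]]
Q^28 = (Q^14)² = [[125,123],[123,2]]
Q^57 = (Q^28)²·Q = [[247,2],[2,245]]
Q^114 = (Q^57)² = [[5,240],[240,13]]
Q^229 = (Q^114)²·Q = [[193,89],[89,104]]
F_229 mod 248 = Q^229[0][1] = 89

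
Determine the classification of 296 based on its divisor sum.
deficient

Proper divisors of 296: sum = 1 + 2 + 4 + 8 + 37 + 74 + 148 = 274
Since 274 < 296, 296 is deficient.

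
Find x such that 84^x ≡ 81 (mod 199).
82

Baby-step giant-step with step n = ⌈√199⌉ = 15.
Baby steps 84^j mod 199 (j:value) for j=0..14: 0:1, 1:84, 2:91, 3:82, 4:122, 5:99, 6:157, 7:54, 8:158, 9:138, 10:50, 11:21, 12:172, 13:120, 14:130.
Giant-step multiplier: 84^(-15) ≡ 84^(198-15) = 84^183 ≡ 191 (mod 199).
Giant steps γ_i = 81·191^i mod 199: γ_0=81, γ_1=148, γ_2=10, γ_3=119, γ_4=43, γ_5=54 (in table at j=7).
x = i·n + j = 5·15 + 7 = 82.
Check: 84^82 ≡ 81 (mod 199).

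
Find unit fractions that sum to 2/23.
1/12 + 1/276

Greedy algorithm:
2/23: ceiling(23/2) = 12, use 1/12
1/276: ceiling(276/1) = 276, use 1/276
Result: 2/23 = 1/12 + 1/276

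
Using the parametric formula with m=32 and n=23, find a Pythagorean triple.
(495, 1472, 1553)

Euclid's formula: a = m² - n², b = 2mn, c = m² + n²
m = 32, n = 23
a = 32² - 23² = 1024 - 529 = 495
b = 2 × 32 × 23 = 1472
c = 32² + 23² = 1024 + 529 = 1553
Verification: 495² + 1472² = 245025 + 2166784 = 2411809 = 1553² ✓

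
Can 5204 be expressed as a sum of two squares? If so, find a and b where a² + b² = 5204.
50² + 52² (a=50, b=52)

Factorization: 5204 = 2^2 × 1301
By Fermat: n is sum of two squares iff every prime p ≡ 3 (mod 4) appears to even power.
All primes ≡ 3 (mod 4) appear to even power.
Search a = 0, 1, 2, … for 5204 - a² a perfect square: first hit at a = 50: 5204 - 2500 = 2704 = 52².
5204 = 50² + 52² = 2500 + 2704 ✓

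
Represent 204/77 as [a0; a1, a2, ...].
[2; 1, 1, 1, 5, 1, 3]

Euclidean algorithm steps:
204 = 2 × 77 + 50
77 = 1 × 50 + 27
50 = 1 × 27 + 23
27 = 1 × 23 + 4
23 = 5 × 4 + 3
4 = 1 × 3 + 1
3 = 3 × 1 + 0
Continued fraction: [2; 1, 1, 1, 5, 1, 3]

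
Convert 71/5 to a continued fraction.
[14; 5]

Euclidean algorithm steps:
71 = 14 × 5 + 1
5 = 5 × 1 + 0
Continued fraction: [14; 5]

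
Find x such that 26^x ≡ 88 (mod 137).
16

Baby-step giant-step with step n = ⌈√137⌉ = 12.
Baby steps 26^j mod 137 (j:value) for j=0..11: 0:1, 1:26, 2:128, 3:40, 4:81, 5:51, 6:93, 7:89, 8:122, 9:21, 10:135, 11:85.
Giant-step multiplier: 26^(-12) ≡ 26^(136-12) = 26^124 ≡ 99 (mod 137).
Giant steps γ_i = 88·99^i mod 137: γ_0=88, γ_1=81 (in table at j=4).
x = i·n + j = 1·12 + 4 = 16.
Check: 26^16 ≡ 88 (mod 137).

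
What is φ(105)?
48

105 = 3 × 5 × 7
φ(n) = n × ∏(1 - 1/p) for each prime p dividing n
φ(105) = 105 × (1 - 1/3) × (1 - 1/5) × (1 - 1/7) = 48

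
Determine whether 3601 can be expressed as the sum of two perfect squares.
1² + 60² (a=1, b=60)

Factorization: 3601 = 13 × 277
By Fermat: n is sum of two squares iff every prime p ≡ 3 (mod 4) appears to even power.
All primes ≡ 3 (mod 4) appear to even power.
Search a = 0, 1, 2, … for 3601 - a² a perfect square: first hit at a = 1: 3601 - 1 = 3600 = 60².
3601 = 1² + 60² = 1 + 3600 ✓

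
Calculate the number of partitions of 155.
66493182097

p(n) counts ways to write n as a sum of positive integers (order ignored).
Euler's pentagonal recurrence: p(k) = p(k-1) + p(k-2) - p(k-5) - p(k-7) + p(k-12) + p(k-15) - ... (offsets j(3j∓1)/2, signs ++--, p(0)=1, p(<0)=0).
DP table for k = 0..154: p(0)=1, p(1)=1, p(2)=2, p(3)=3, p(4)=5, p(5)=7, p(6)=11, p(7)=15, p(8)=22, p(9)=30, p(10)=42, p(11)=56, p(12)=77, p(13)=101, p(14)=135, p(15)=176, p(16)=231, p(17)=297, p(18)=385, p(19)=490, p(20)=627, p(21)=792, p(22)=1002, p(23)=1255, p(24)=1575, p(25)=1958, p(26)=2436, p(27)=3010, p(28)=3718, p(29)=4565, p(30)=5604, p(31)=6842, p(32)=8349, p(33)=10143, p(34)=12310, p(35)=14883, p(36)=17977, p(37)=21637, p(38)=26015, p(39)=31185, p(40)=37338, p(41)=44583, p(42)=53174, p(43)=63261, p(44)=75175, p(45)=89134, p(46)=105558, p(47)=124754, p(48)=147273, p(49)=173525, p(50)=204226, p(51)=239943, p(52)=281589, p(53)=329931, p(54)=386155, p(55)=451276, p(56)=526823, p(57)=614154, p(58)=715220, p(59)=831820, p(60)=966467, p(61)=1121505, p(62)=1300156, p(63)=1505499, p(64)=1741630, p(65)=2012558, p(66)=2323520, p(67)=2679689, p(68)=3087735, p(69)=3554345, p(70)=4087968, p(71)=4697205, p(72)=5392783, p(73)=6185689, p(74)=7089500, p(75)=8118264, p(76)=9289091, p(77)=10619863, p(78)=12132164, p(79)=13848650, p(80)=15796476, p(81)=18004327, p(82)=20506255, p(83)=23338469, p(84)=26543660, p(85)=30167357, p(86)=34262962, p(87)=38887673, p(88)=44108109, p(89)=49995925, p(90)=56634173, p(91)=64112359, p(92)=72533807, p(93)=82010177, p(94)=92669720, p(95)=104651419, p(96)=118114304, p(97)=133230930, p(98)=150198136, p(99)=169229875, p(100)=190569292, p(101)=214481126, p(102)=241265379, p(103)=271248950, p(104)=304801365, p(105)=342325709, p(106)=384276336, p(107)=431149389, p(108)=483502844, p(109)=541946240, p(110)=607163746, p(111)=679903203, p(112)=761002156, p(113)=851376628, p(114)=952050665, p(115)=1064144451, p(116)=1188908248, p(117)=1327710076, p(118)=1482074143, p(119)=1653668665, p(120)=1844349560, p(121)=2056148051, p(122)=2291320912, p(123)=2552338241, p(124)=2841940500, p(125)=3163127352, p(126)=3519222692, p(127)=3913864295, p(128)=4351078600, p(129)=4835271870, p(130)=5371315400, p(131)=5964539504, p(132)=6620830889, p(133)=7346629512, p(134)=8149040695, p(135)=9035836076, p(136)=10015581680, p(137)=11097645016, p(138)=12292341831, p(139)=13610949895, p(140)=15065878135, p(141)=16670689208, p(142)=18440293320, p(143)=20390982757, p(144)=22540654445, p(145)=24908858009, p(146)=27517052599, p(147)=30388671978, p(148)=33549419497, p(149)=37027355200, p(150)=40853235313, p(151)=45060624582, p(152)=49686288421, p(153)=54770336324, p(154)=60356673280.
Final step: p(155) = p(154) + p(153) - p(150) - p(148) + p(143) + p(140) - p(133) - p(129) + p(120) + p(115) - p(104) - p(98) + p(85) + p(78) - p(63) - p(55) + p(38) + p(29) - p(10) - p(0)
= 60356673280 + 54770336324 - 40853235313 - 33549419497 + 20390982757 + 15065878135 - 7346629512 - 4835271870 + 1844349560 + 1064144451 - 304801365 - 150198136 + 30167357 + 12132164 - 1505499 - 451276 + 26015 + 4565 - 42 - 1
= 66493182097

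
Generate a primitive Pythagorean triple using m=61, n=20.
(3321, 2440, 4121)

Euclid's formula: a = m² - n², b = 2mn, c = m² + n²
m = 61, n = 20
a = 61² - 20² = 3721 - 400 = 3321
b = 2 × 61 × 20 = 2440
c = 61² + 20² = 3721 + 400 = 4121
Verification: 3321² + 2440² = 11029041 + 5953600 = 16982641 = 4121² ✓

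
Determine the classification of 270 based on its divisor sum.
abundant

Proper divisors of 270: sum = 1 + 2 + 3 + 5 + 6 + 9 + 10 + 15 + 18 + 27 + 30 + 45 + 54 + 90 + 135 = 450
Since 450 > 270, 270 is abundant.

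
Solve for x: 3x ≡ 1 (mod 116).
39

gcd(3, 116) = 1, so the inverse exists.
Extended Euclidean algorithm on (116, 3):
116 = 38 × 3 + 2  ⟹  2 = (1)·116 + (-38)·3
3 = 1 × 2 + 1  ⟹  1 = (-1)·116 + (39)·3
So (39)·3 ≡ 1 (mod 116), i.e. 3^(-1) ≡ 39 (mod 116).
Check: 3 × 39 = 117 ≡ 1 (mod 116)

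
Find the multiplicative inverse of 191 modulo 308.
179

gcd(191, 308) = 1, so the inverse exists.
Extended Euclidean algorithm on (308, 191):
308 = 1 × 191 + 117  ⟹  117 = (1)·308 + (-1)·191
191 = 1 × 117 + 74  ⟹  74 = (-1)·308 + (2)·191
117 = 1 × 74 + 43  ⟹  43 = (2)·308 + (-3)·191
74 = 1 × 43 + 31  ⟹  31 = (-3)·308 + (5)·191
43 = 1 × 31 + 12  ⟹  12 = (5)·308 + (-8)·191
31 = 2 × 12 + 7  ⟹  7 = (-13)·308 + (21)·191
12 = 1 × 7 + 5  ⟹  5 = (18)·308 + (-29)·191
7 = 1 × 5 + 2  ⟹  2 = (-31)·308 + (50)·191
5 = 2 × 2 + 1  ⟹  1 = (80)·308 + (-129)·191
So (-129)·191 ≡ 1 (mod 308), i.e. 191^(-1) ≡ -129 ≡ 179 (mod 308).
Check: 191 × 179 = 34189 ≡ 1 (mod 308)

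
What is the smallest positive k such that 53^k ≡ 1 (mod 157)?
156

157 is prime, so ord(53) divides φ(157) = 156.
Divisors of 156: 1, 2, 3, 4, 6, 12, 13, 26, 39, 52, 78, 156.
Repeated squaring: 53^1 ≡ 53, 53^2 ≡ 140, 53^4 ≡ 132, 53^8 ≡ 154, 53^16 ≡ 9, 53^32 ≡ 81, 53^64 ≡ 124, 53^128 ≡ 147 (mod 157).
Test 53^d mod 157 for each divisor d in increasing order:
53^1 ≡ 53
53^2 ≡ 140
53^3 = 53^2·53^1 ≡ 41
53^4 ≡ 132
53^6 = 53^4·53^2 ≡ 111
53^12 = 53^8·53^4 ≡ 75
53^13 = 53^8·53^4·53^1 ≡ 50
53^26 = 53^16·53^8·53^2 ≡ 145
53^39 = 53^32·53^4·53^2·53^1 ≡ 28
53^52 = 53^32·53^16·53^4 ≡ 144
53^78 = 53^64·53^8·53^4·53^2 ≡ 156
53^156 = 53^128·53^16·53^8·53^4 ≡ 1  ← first divisor giving 1
The order is 156.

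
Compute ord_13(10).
6

13 is prime, so ord(10) divides φ(13) = 12.
Divisors of 12: 1, 2, 3, 4, 6, 12.
Repeated squaring: 10^1 ≡ 10, 10^2 ≡ 9, 10^4 ≡ 3, 10^8 ≡ 9 (mod 13).
Test 10^d mod 13 for each divisor d in increasing order:
10^1 ≡ 10
10^2 ≡ 9
10^3 = 10^2·10^1 ≡ 12
10^4 ≡ 3
10^6 = 10^4·10^2 ≡ 1  ← first divisor giving 1
The order is 6.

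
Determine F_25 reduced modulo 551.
89

Matrix identity: Q^n = [[F_(n+1), F_n], [F_n, F_(n-1)]] with Q = [[1,1],[1,0]].
n = 25 = 11001₂. Square-and-multiply, entries mod 551:
Q^1 = [[1,1],[1,0]]
Q^3 = (Q^1)²·Q = [[3,2],[2,1]]
Q^6 = (Q^3)² = [[13,8],[8,5]]
Q^12 = (Q^6)² = [[233,144],[144,89]]
Q^25 = (Q^12)²·Q = [[173,89],[89,84]]
F_25 mod 551 = Q^25[0][1] = 89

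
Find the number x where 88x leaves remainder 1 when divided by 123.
7

gcd(88, 123) = 1, so the inverse exists.
Extended Euclidean algorithm on (123, 88):
123 = 1 × 88 + 35  ⟹  35 = (1)·123 + (-1)·88
88 = 2 × 35 + 18  ⟹  18 = (-2)·123 + (3)·88
35 = 1 × 18 + 17  ⟹  17 = (3)·123 + (-4)·88
18 = 1 × 17 + 1  ⟹  1 = (-5)·123 + (7)·88
So (7)·88 ≡ 1 (mod 123), i.e. 88^(-1) ≡ 7 (mod 123).
Check: 88 × 7 = 616 ≡ 1 (mod 123)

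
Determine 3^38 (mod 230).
59

Repeated squaring. Binary of 38 = 100110.
3^1 ≡ 3 (mod 230); 3^2 ≡ 9 (mod 230); 3^4 ≡ 81 (mod 230); 3^8 ≡ 121 (mod 230); 3^16 ≡ 151 (mod 230); 3^32 ≡ 31 (mod 230)
3^38 = 3^2 × 3^4 × 3^32 ≡ 59 (mod 230)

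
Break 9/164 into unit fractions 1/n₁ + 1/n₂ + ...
1/19 + 1/446 + 1/231623 + 1/160947410764

Greedy algorithm:
9/164: ceiling(164/9) = 19, use 1/19
7/3116: ceiling(3116/7) = 446, use 1/446
3/694868: ceiling(694868/3) = 231623, use 1/231623
1/160947410764: ceiling(160947410764/1) = 160947410764, use 1/160947410764
Result: 9/164 = 1/19 + 1/446 + 1/231623 + 1/160947410764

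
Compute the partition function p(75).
8118264

p(n) counts ways to write n as a sum of positive integers (order ignored).
Euler's pentagonal recurrence: p(k) = p(k-1) + p(k-2) - p(k-5) - p(k-7) + p(k-12) + p(k-15) - ... (offsets j(3j∓1)/2, signs ++--, p(0)=1, p(<0)=0).
DP table for k = 0..74: p(0)=1, p(1)=1, p(2)=2, p(3)=3, p(4)=5, p(5)=7, p(6)=11, p(7)=15, p(8)=22, p(9)=30, p(10)=42, p(11)=56, p(12)=77, p(13)=101, p(14)=135, p(15)=176, p(16)=231, p(17)=297, p(18)=385, p(19)=490, p(20)=627, p(21)=792, p(22)=1002, p(23)=1255, p(24)=1575, p(25)=1958, p(26)=2436, p(27)=3010, p(28)=3718, p(29)=4565, p(30)=5604, p(31)=6842, p(32)=8349, p(33)=10143, p(34)=12310, p(35)=14883, p(36)=17977, p(37)=21637, p(38)=26015, p(39)=31185, p(40)=37338, p(41)=44583, p(42)=53174, p(43)=63261, p(44)=75175, p(45)=89134, p(46)=105558, p(47)=124754, p(48)=147273, p(49)=173525, p(50)=204226, p(51)=239943, p(52)=281589, p(53)=329931, p(54)=386155, p(55)=451276, p(56)=526823, p(57)=614154, p(58)=715220, p(59)=831820, p(60)=966467, p(61)=1121505, p(62)=1300156, p(63)=1505499, p(64)=1741630, p(65)=2012558, p(66)=2323520, p(67)=2679689, p(68)=3087735, p(69)=3554345, p(70)=4087968, p(71)=4697205, p(72)=5392783, p(73)=6185689, p(74)=7089500.
Final step: p(75) = p(74) + p(73) - p(70) - p(68) + p(63) + p(60) - p(53) - p(49) + p(40) + p(35) - p(24) - p(18) + p(5)
= 7089500 + 6185689 - 4087968 - 3087735 + 1505499 + 966467 - 329931 - 173525 + 37338 + 14883 - 1575 - 385 + 7
= 8118264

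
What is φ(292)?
144

292 = 2^2 × 73
φ(n) = n × ∏(1 - 1/p) for each prime p dividing n
φ(292) = 292 × (1 - 1/2) × (1 - 1/73) = 144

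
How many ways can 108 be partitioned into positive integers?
483502844

p(n) counts ways to write n as a sum of positive integers (order ignored).
Euler's pentagonal recurrence: p(k) = p(k-1) + p(k-2) - p(k-5) - p(k-7) + p(k-12) + p(k-15) - ... (offsets j(3j∓1)/2, signs ++--, p(0)=1, p(<0)=0).
DP table for k = 0..107: p(0)=1, p(1)=1, p(2)=2, p(3)=3, p(4)=5, p(5)=7, p(6)=11, p(7)=15, p(8)=22, p(9)=30, p(10)=42, p(11)=56, p(12)=77, p(13)=101, p(14)=135, p(15)=176, p(16)=231, p(17)=297, p(18)=385, p(19)=490, p(20)=627, p(21)=792, p(22)=1002, p(23)=1255, p(24)=1575, p(25)=1958, p(26)=2436, p(27)=3010, p(28)=3718, p(29)=4565, p(30)=5604, p(31)=6842, p(32)=8349, p(33)=10143, p(34)=12310, p(35)=14883, p(36)=17977, p(37)=21637, p(38)=26015, p(39)=31185, p(40)=37338, p(41)=44583, p(42)=53174, p(43)=63261, p(44)=75175, p(45)=89134, p(46)=105558, p(47)=124754, p(48)=147273, p(49)=173525, p(50)=204226, p(51)=239943, p(52)=281589, p(53)=329931, p(54)=386155, p(55)=451276, p(56)=526823, p(57)=614154, p(58)=715220, p(59)=831820, p(60)=966467, p(61)=1121505, p(62)=1300156, p(63)=1505499, p(64)=1741630, p(65)=2012558, p(66)=2323520, p(67)=2679689, p(68)=3087735, p(69)=3554345, p(70)=4087968, p(71)=4697205, p(72)=5392783, p(73)=6185689, p(74)=7089500, p(75)=8118264, p(76)=9289091, p(77)=10619863, p(78)=12132164, p(79)=13848650, p(80)=15796476, p(81)=18004327, p(82)=20506255, p(83)=23338469, p(84)=26543660, p(85)=30167357, p(86)=34262962, p(87)=38887673, p(88)=44108109, p(89)=49995925, p(90)=56634173, p(91)=64112359, p(92)=72533807, p(93)=82010177, p(94)=92669720, p(95)=104651419, p(96)=118114304, p(97)=133230930, p(98)=150198136, p(99)=169229875, p(100)=190569292, p(101)=214481126, p(102)=241265379, p(103)=271248950, p(104)=304801365, p(105)=342325709, p(106)=384276336, p(107)=431149389.
Final step: p(108) = p(107) + p(106) - p(103) - p(101) + p(96) + p(93) - p(86) - p(82) + p(73) + p(68) - p(57) - p(51) + p(38) + p(31) - p(16) - p(8)
= 431149389 + 384276336 - 271248950 - 214481126 + 118114304 + 82010177 - 34262962 - 20506255 + 6185689 + 3087735 - 614154 - 239943 + 26015 + 6842 - 231 - 22
= 483502844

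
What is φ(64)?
32

64 = 2^6
φ(n) = n × ∏(1 - 1/p) for each prime p dividing n
φ(64) = 64 × (1 - 1/2) = 32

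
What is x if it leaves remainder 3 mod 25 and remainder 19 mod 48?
403

Using Chinese Remainder Theorem:
M = 25 × 48 = 1200
M1 = 48, M2 = 25
y1 = 48^(-1) mod 25 = 12
y2 = 25^(-1) mod 48 = 25
x = (3×48×12 + 19×25×25) mod 1200 = 403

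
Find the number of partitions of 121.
2056148051

p(n) counts ways to write n as a sum of positive integers (order ignored).
Euler's pentagonal recurrence: p(k) = p(k-1) + p(k-2) - p(k-5) - p(k-7) + p(k-12) + p(k-15) - ... (offsets j(3j∓1)/2, signs ++--, p(0)=1, p(<0)=0).
DP table for k = 0..120: p(0)=1, p(1)=1, p(2)=2, p(3)=3, p(4)=5, p(5)=7, p(6)=11, p(7)=15, p(8)=22, p(9)=30, p(10)=42, p(11)=56, p(12)=77, p(13)=101, p(14)=135, p(15)=176, p(16)=231, p(17)=297, p(18)=385, p(19)=490, p(20)=627, p(21)=792, p(22)=1002, p(23)=1255, p(24)=1575, p(25)=1958, p(26)=2436, p(27)=3010, p(28)=3718, p(29)=4565, p(30)=5604, p(31)=6842, p(32)=8349, p(33)=10143, p(34)=12310, p(35)=14883, p(36)=17977, p(37)=21637, p(38)=26015, p(39)=31185, p(40)=37338, p(41)=44583, p(42)=53174, p(43)=63261, p(44)=75175, p(45)=89134, p(46)=105558, p(47)=124754, p(48)=147273, p(49)=173525, p(50)=204226, p(51)=239943, p(52)=281589, p(53)=329931, p(54)=386155, p(55)=451276, p(56)=526823, p(57)=614154, p(58)=715220, p(59)=831820, p(60)=966467, p(61)=1121505, p(62)=1300156, p(63)=1505499, p(64)=1741630, p(65)=2012558, p(66)=2323520, p(67)=2679689, p(68)=3087735, p(69)=3554345, p(70)=4087968, p(71)=4697205, p(72)=5392783, p(73)=6185689, p(74)=7089500, p(75)=8118264, p(76)=9289091, p(77)=10619863, p(78)=12132164, p(79)=13848650, p(80)=15796476, p(81)=18004327, p(82)=20506255, p(83)=23338469, p(84)=26543660, p(85)=30167357, p(86)=34262962, p(87)=38887673, p(88)=44108109, p(89)=49995925, p(90)=56634173, p(91)=64112359, p(92)=72533807, p(93)=82010177, p(94)=92669720, p(95)=104651419, p(96)=118114304, p(97)=133230930, p(98)=150198136, p(99)=169229875, p(100)=190569292, p(101)=214481126, p(102)=241265379, p(103)=271248950, p(104)=304801365, p(105)=342325709, p(106)=384276336, p(107)=431149389, p(108)=483502844, p(109)=541946240, p(110)=607163746, p(111)=679903203, p(112)=761002156, p(113)=851376628, p(114)=952050665, p(115)=1064144451, p(116)=1188908248, p(117)=1327710076, p(118)=1482074143, p(119)=1653668665, p(120)=1844349560.
Final step: p(121) = p(120) + p(119) - p(116) - p(114) + p(109) + p(106) - p(99) - p(95) + p(86) + p(81) - p(70) - p(64) + p(51) + p(44) - p(29) - p(21) + p(4)
= 1844349560 + 1653668665 - 1188908248 - 952050665 + 541946240 + 384276336 - 169229875 - 104651419 + 34262962 + 18004327 - 4087968 - 1741630 + 239943 + 75175 - 4565 - 792 + 5
= 2056148051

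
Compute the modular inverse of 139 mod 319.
140

gcd(139, 319) = 1, so the inverse exists.
Extended Euclidean algorithm on (319, 139):
319 = 2 × 139 + 41  ⟹  41 = (1)·319 + (-2)·139
139 = 3 × 41 + 16  ⟹  16 = (-3)·319 + (7)·139
41 = 2 × 16 + 9  ⟹  9 = (7)·319 + (-16)·139
16 = 1 × 9 + 7  ⟹  7 = (-10)·319 + (23)·139
9 = 1 × 7 + 2  ⟹  2 = (17)·319 + (-39)·139
7 = 3 × 2 + 1  ⟹  1 = (-61)·319 + (140)·139
So (140)·139 ≡ 1 (mod 319), i.e. 139^(-1) ≡ 140 (mod 319).
Check: 139 × 140 = 19460 ≡ 1 (mod 319)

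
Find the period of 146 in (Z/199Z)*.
198

199 is prime, so ord(146) divides φ(199) = 198.
Divisors of 198: 1, 2, 3, 6, 9, 11, 18, 22, 33, 66, 99, 198.
Repeated squaring: 146^1 ≡ 146, 146^2 ≡ 23, 146^4 ≡ 131, 146^8 ≡ 47, 146^16 ≡ 20, 146^32 ≡ 2, 146^64 ≡ 4, 146^128 ≡ 16 (mod 199).
Test 146^d mod 199 for each divisor d in increasing order:
146^1 ≡ 146
146^2 ≡ 23
146^3 = 146^2·146^1 ≡ 174
146^6 = 146^4·146^2 ≡ 28
146^9 = 146^8·146^1 ≡ 96
146^11 = 146^8·146^2·146^1 ≡ 19
146^18 = 146^16·146^2 ≡ 62
146^22 = 146^16·146^4·146^2 ≡ 162
146^33 = 146^32·146^1 ≡ 93
146^66 = 146^64·146^2 ≡ 92
146^99 = 146^64·146^32·146^2·146^1 ≡ 198
146^198 = 146^128·146^64·146^4·146^2 ≡ 1  ← first divisor giving 1
The order is 198.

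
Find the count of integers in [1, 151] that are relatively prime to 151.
150

151 = 151
φ(n) = n × ∏(1 - 1/p) for each prime p dividing n
φ(151) = 151 × (1 - 1/151) = 150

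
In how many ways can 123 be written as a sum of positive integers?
2552338241

p(n) counts ways to write n as a sum of positive integers (order ignored).
Euler's pentagonal recurrence: p(k) = p(k-1) + p(k-2) - p(k-5) - p(k-7) + p(k-12) + p(k-15) - ... (offsets j(3j∓1)/2, signs ++--, p(0)=1, p(<0)=0).
DP table for k = 0..122: p(0)=1, p(1)=1, p(2)=2, p(3)=3, p(4)=5, p(5)=7, p(6)=11, p(7)=15, p(8)=22, p(9)=30, p(10)=42, p(11)=56, p(12)=77, p(13)=101, p(14)=135, p(15)=176, p(16)=231, p(17)=297, p(18)=385, p(19)=490, p(20)=627, p(21)=792, p(22)=1002, p(23)=1255, p(24)=1575, p(25)=1958, p(26)=2436, p(27)=3010, p(28)=3718, p(29)=4565, p(30)=5604, p(31)=6842, p(32)=8349, p(33)=10143, p(34)=12310, p(35)=14883, p(36)=17977, p(37)=21637, p(38)=26015, p(39)=31185, p(40)=37338, p(41)=44583, p(42)=53174, p(43)=63261, p(44)=75175, p(45)=89134, p(46)=105558, p(47)=124754, p(48)=147273, p(49)=173525, p(50)=204226, p(51)=239943, p(52)=281589, p(53)=329931, p(54)=386155, p(55)=451276, p(56)=526823, p(57)=614154, p(58)=715220, p(59)=831820, p(60)=966467, p(61)=1121505, p(62)=1300156, p(63)=1505499, p(64)=1741630, p(65)=2012558, p(66)=2323520, p(67)=2679689, p(68)=3087735, p(69)=3554345, p(70)=4087968, p(71)=4697205, p(72)=5392783, p(73)=6185689, p(74)=7089500, p(75)=8118264, p(76)=9289091, p(77)=10619863, p(78)=12132164, p(79)=13848650, p(80)=15796476, p(81)=18004327, p(82)=20506255, p(83)=23338469, p(84)=26543660, p(85)=30167357, p(86)=34262962, p(87)=38887673, p(88)=44108109, p(89)=49995925, p(90)=56634173, p(91)=64112359, p(92)=72533807, p(93)=82010177, p(94)=92669720, p(95)=104651419, p(96)=118114304, p(97)=133230930, p(98)=150198136, p(99)=169229875, p(100)=190569292, p(101)=214481126, p(102)=241265379, p(103)=271248950, p(104)=304801365, p(105)=342325709, p(106)=384276336, p(107)=431149389, p(108)=483502844, p(109)=541946240, p(110)=607163746, p(111)=679903203, p(112)=761002156, p(113)=851376628, p(114)=952050665, p(115)=1064144451, p(116)=1188908248, p(117)=1327710076, p(118)=1482074143, p(119)=1653668665, p(120)=1844349560, p(121)=2056148051, p(122)=2291320912.
Final step: p(123) = p(122) + p(121) - p(118) - p(116) + p(111) + p(108) - p(101) - p(97) + p(88) + p(83) - p(72) - p(66) + p(53) + p(46) - p(31) - p(23) + p(6)
= 2291320912 + 2056148051 - 1482074143 - 1188908248 + 679903203 + 483502844 - 214481126 - 133230930 + 44108109 + 23338469 - 5392783 - 2323520 + 329931 + 105558 - 6842 - 1255 + 11
= 2552338241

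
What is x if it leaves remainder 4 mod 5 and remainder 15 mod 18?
69

Using Chinese Remainder Theorem:
M = 5 × 18 = 90
M1 = 18, M2 = 5
y1 = 18^(-1) mod 5 = 2
y2 = 5^(-1) mod 18 = 11
x = (4×18×2 + 15×5×11) mod 90 = 69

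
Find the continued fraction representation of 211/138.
[1; 1, 1, 8, 8]

Euclidean algorithm steps:
211 = 1 × 138 + 73
138 = 1 × 73 + 65
73 = 1 × 65 + 8
65 = 8 × 8 + 1
8 = 8 × 1 + 0
Continued fraction: [1; 1, 1, 8, 8]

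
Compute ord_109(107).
36

109 is prime, so ord(107) divides φ(109) = 108.
Divisors of 108: 1, 2, 3, 4, 6, 9, 12, 18, 27, 36, 54, 108.
Repeated squaring: 107^1 ≡ 107, 107^2 ≡ 4, 107^4 ≡ 16, 107^8 ≡ 38, 107^16 ≡ 27, 107^32 ≡ 75, 107^64 ≡ 66 (mod 109).
Test 107^d mod 109 for each divisor d in increasing order:
107^1 ≡ 107
107^2 ≡ 4
107^3 = 107^2·107^1 ≡ 101
107^4 ≡ 16
107^6 = 107^4·107^2 ≡ 64
107^9 = 107^8·107^1 ≡ 33
107^12 = 107^8·107^4 ≡ 63
107^18 = 107^16·107^2 ≡ 108
107^27 = 107^16·107^8·107^2·107^1 ≡ 76
107^36 = 107^32·107^4 ≡ 1  ← first divisor giving 1
The order is 36.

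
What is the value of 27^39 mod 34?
5

Repeated squaring. Binary of 39 = 100111.
27^1 ≡ 27 (mod 34); 27^2 ≡ 15 (mod 34); 27^4 ≡ 21 (mod 34); 27^8 ≡ 33 (mod 34); 27^16 ≡ 1 (mod 34); 27^32 ≡ 1 (mod 34)
27^39 = 27^1 × 27^2 × 27^4 × 27^32 ≡ 5 (mod 34)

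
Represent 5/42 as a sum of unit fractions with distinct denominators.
1/9 + 1/126

Greedy algorithm:
5/42: ceiling(42/5) = 9, use 1/9
1/126: ceiling(126/1) = 126, use 1/126
Result: 5/42 = 1/9 + 1/126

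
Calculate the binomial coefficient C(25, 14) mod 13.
12

Using Lucas' theorem:
Write n=25 and k=14 in base 13:
n in base 13: [1, 12]
k in base 13: [1, 1]
C(25,14) mod 13 = ∏ C(n_i, k_i) mod 13
Digit binomials (mod 13): C(1,1) = 1; C(12,1) = 12
Product: 1 × 12 = 12 ≡ 12 (mod 13)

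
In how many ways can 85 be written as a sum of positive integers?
30167357

p(n) counts ways to write n as a sum of positive integers (order ignored).
Euler's pentagonal recurrence: p(k) = p(k-1) + p(k-2) - p(k-5) - p(k-7) + p(k-12) + p(k-15) - ... (offsets j(3j∓1)/2, signs ++--, p(0)=1, p(<0)=0).
DP table for k = 0..84: p(0)=1, p(1)=1, p(2)=2, p(3)=3, p(4)=5, p(5)=7, p(6)=11, p(7)=15, p(8)=22, p(9)=30, p(10)=42, p(11)=56, p(12)=77, p(13)=101, p(14)=135, p(15)=176, p(16)=231, p(17)=297, p(18)=385, p(19)=490, p(20)=627, p(21)=792, p(22)=1002, p(23)=1255, p(24)=1575, p(25)=1958, p(26)=2436, p(27)=3010, p(28)=3718, p(29)=4565, p(30)=5604, p(31)=6842, p(32)=8349, p(33)=10143, p(34)=12310, p(35)=14883, p(36)=17977, p(37)=21637, p(38)=26015, p(39)=31185, p(40)=37338, p(41)=44583, p(42)=53174, p(43)=63261, p(44)=75175, p(45)=89134, p(46)=105558, p(47)=124754, p(48)=147273, p(49)=173525, p(50)=204226, p(51)=239943, p(52)=281589, p(53)=329931, p(54)=386155, p(55)=451276, p(56)=526823, p(57)=614154, p(58)=715220, p(59)=831820, p(60)=966467, p(61)=1121505, p(62)=1300156, p(63)=1505499, p(64)=1741630, p(65)=2012558, p(66)=2323520, p(67)=2679689, p(68)=3087735, p(69)=3554345, p(70)=4087968, p(71)=4697205, p(72)=5392783, p(73)=6185689, p(74)=7089500, p(75)=8118264, p(76)=9289091, p(77)=10619863, p(78)=12132164, p(79)=13848650, p(80)=15796476, p(81)=18004327, p(82)=20506255, p(83)=23338469, p(84)=26543660.
Final step: p(85) = p(84) + p(83) - p(80) - p(78) + p(73) + p(70) - p(63) - p(59) + p(50) + p(45) - p(34) - p(28) + p(15) + p(8)
= 26543660 + 23338469 - 15796476 - 12132164 + 6185689 + 4087968 - 1505499 - 831820 + 204226 + 89134 - 12310 - 3718 + 176 + 22
= 30167357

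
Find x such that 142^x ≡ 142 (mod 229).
1

Baby-step giant-step with step n = ⌈√229⌉ = 16.
Baby steps 142^j mod 229 (j:value) for j=0..15: 0:1, 1:142, 2:12, 3:101, 4:144, 5:67, 6:125, 7:117, 8:126, 9:30, 10:138, 11:131, 12:53, 13:198, 14:178, 15:86.
h = 142 is already in the table at j=1, so x = 1.
Check: 142^1 ≡ 142 (mod 229).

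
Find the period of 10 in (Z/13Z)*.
6

13 is prime, so ord(10) divides φ(13) = 12.
Divisors of 12: 1, 2, 3, 4, 6, 12.
Repeated squaring: 10^1 ≡ 10, 10^2 ≡ 9, 10^4 ≡ 3, 10^8 ≡ 9 (mod 13).
Test 10^d mod 13 for each divisor d in increasing order:
10^1 ≡ 10
10^2 ≡ 9
10^3 = 10^2·10^1 ≡ 12
10^4 ≡ 3
10^6 = 10^4·10^2 ≡ 1  ← first divisor giving 1
The order is 6.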